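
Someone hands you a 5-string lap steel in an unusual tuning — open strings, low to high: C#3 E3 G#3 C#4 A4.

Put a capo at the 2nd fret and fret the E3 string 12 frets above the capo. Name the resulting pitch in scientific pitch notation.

The capo raises the open E3 by 2 semitones to F#3; fretting 12 more gives E3 + 2 + 12 = E3 + 14 semitones = F#4.

F#4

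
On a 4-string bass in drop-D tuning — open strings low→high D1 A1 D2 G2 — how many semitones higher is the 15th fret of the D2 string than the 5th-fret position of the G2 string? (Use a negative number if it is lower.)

5 semitones

D2 at fret 15 → F3 (MIDI 53); G2 at fret 5 → C3 (MIDI 48).
53 − 48 = 5, so the two pitches are 5 semitones apart.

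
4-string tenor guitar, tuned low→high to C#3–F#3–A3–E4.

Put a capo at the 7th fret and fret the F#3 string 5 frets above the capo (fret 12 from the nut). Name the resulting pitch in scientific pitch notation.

The capo raises the open F#3 by 7 semitones to C#4; fretting 5 more gives F#3 + 7 + 5 = F#3 + 12 semitones = F#4.
(Also written Gb.)

F#4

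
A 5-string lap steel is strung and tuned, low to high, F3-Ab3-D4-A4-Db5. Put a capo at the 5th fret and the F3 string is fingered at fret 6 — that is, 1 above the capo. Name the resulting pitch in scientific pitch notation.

B3

The capo raises the open F3 by 5 semitones to Bb3; fretting 1 more gives F3 + 5 + 1 = F3 + 6 semitones = B3.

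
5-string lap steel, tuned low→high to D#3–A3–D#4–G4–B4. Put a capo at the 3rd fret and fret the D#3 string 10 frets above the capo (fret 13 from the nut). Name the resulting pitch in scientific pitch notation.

E4

The capo raises the open D#3 by 3 semitones to F#3; fretting 10 more gives D#3 + 3 + 10 = D#3 + 13 semitones = E4.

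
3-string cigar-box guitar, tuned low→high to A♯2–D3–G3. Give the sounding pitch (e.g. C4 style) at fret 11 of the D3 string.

The open D3 string plus 11 semitones: D–D#–E–F–…–B–C–C#.
The walk passes from B into C once, so the octave number goes from 3 to 4.
(Equivalently spelled D♭4.)

C♯4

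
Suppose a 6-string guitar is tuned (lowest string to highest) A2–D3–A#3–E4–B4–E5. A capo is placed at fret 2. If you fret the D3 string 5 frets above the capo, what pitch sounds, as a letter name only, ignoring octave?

A

The capo raises the open D3 by 2 semitones to E3; fretting 5 more gives D3 + 2 + 5 = D3 + 7 semitones, landing on A.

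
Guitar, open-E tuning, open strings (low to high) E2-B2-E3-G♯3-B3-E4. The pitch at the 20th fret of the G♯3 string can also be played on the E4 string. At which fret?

G♯3 at fret 20 is G♯3 + 20 semitones = E5.
The open E4 string is 8 semitones above the open G♯3, so the same pitch on the E4 string lies at fret 20 − 8 = 12.

12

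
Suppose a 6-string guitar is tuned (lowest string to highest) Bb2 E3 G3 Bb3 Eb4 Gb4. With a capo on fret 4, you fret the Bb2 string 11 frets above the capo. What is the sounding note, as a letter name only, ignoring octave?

The capo raises the open Bb2 by 4 semitones to D3; fretting 11 more gives Bb2 + 4 + 11 = Bb2 + 15 semitones, landing on Db.

Db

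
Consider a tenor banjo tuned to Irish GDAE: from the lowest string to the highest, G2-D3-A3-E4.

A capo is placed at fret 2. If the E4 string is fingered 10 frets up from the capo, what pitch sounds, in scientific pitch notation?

The capo raises the open E4 by 2 semitones to F♯4; fretting 10 more gives E4 + 2 + 10 = E4 + 12 semitones = E5.

E5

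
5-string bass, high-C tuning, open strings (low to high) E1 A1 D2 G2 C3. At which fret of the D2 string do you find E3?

14

E3 is 14 semitones above the open D2 (D–D#–E–F–…–D–D#–E), so it sits at fret 14.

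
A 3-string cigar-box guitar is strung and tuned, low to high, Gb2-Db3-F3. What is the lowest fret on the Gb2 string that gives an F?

11

From Gb2, count semitones up the chromatic scale until reaching F: Gb–G–Ab–A–…–Eb–E–F — 11 steps.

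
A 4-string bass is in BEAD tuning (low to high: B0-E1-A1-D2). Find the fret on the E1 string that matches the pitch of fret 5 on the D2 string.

15

D2 at fret 5 is D2 + 5 semitones = G2.
The open E1 string is 10 semitones below the open D2, so the same pitch on the E1 string lies at fret 5 + 10 = 15.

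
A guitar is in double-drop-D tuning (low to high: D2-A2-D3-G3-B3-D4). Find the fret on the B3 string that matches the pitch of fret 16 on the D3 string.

7

Fret 16 on D3 is MIDI 50 + 16 = 66 (F#4). On the B3 string (open MIDI 59), that pitch is 66 − 59 = fret 7.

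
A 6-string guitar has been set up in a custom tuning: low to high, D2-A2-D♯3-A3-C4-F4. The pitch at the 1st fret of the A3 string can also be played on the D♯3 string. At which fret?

7

A3 at fret 1 is A3 + 1 semitone = A♯3.
The open D♯3 string is 6 semitones below the open A3, so the same pitch on the D♯3 string lies at fret 1 + 6 = 7.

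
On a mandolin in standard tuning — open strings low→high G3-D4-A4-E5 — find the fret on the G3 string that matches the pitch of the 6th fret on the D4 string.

D4 at fret 6 is D4 + 6 semitones = G♯4.
The open G3 string is 7 semitones below the open D4, so the same pitch on the G3 string lies at fret 6 + 7 = 13.

13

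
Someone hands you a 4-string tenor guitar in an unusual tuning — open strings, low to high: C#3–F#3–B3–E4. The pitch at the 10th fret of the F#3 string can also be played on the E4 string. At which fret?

0

Fret 10 on F#3 is MIDI 54 + 10 = 64 (E4). On the E4 string (open MIDI 64), that pitch is 64 − 64 = fret 0.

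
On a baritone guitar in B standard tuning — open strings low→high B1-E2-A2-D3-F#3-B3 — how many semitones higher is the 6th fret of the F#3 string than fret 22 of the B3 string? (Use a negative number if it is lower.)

F#3 at fret 6 → C4 (MIDI 60); B3 at fret 22 → A5 (MIDI 81).
60 − 81 = -21, so the two pitches are 21 semitones apart.

-21 semitones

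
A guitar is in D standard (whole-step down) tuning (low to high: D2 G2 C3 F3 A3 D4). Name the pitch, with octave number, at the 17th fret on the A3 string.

A3 is MIDI 57. Adding 17 gives 74, which is D5.

D5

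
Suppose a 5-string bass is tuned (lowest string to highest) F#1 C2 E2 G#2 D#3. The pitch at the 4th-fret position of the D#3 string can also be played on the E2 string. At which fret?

D#3 at fret 4 is D#3 + 4 semitones = G3.
The open E2 string is 11 semitones below the open D#3, so the same pitch on the E2 string lies at fret 4 + 11 = 15.

15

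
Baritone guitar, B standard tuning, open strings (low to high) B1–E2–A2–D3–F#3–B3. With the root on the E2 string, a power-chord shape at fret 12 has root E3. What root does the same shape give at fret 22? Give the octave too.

Moving from fret 12 to fret 22 shifts the root by 10 semitones.
E3 up 10 semitones is D4.

D4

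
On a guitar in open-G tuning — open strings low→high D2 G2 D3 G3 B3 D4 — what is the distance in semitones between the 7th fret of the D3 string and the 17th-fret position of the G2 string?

3 semitones

D3 at fret 7 → A3 (MIDI 57); G2 at fret 17 → C4 (MIDI 60).
57 − 60 = -3, so the two pitches are 3 semitones apart, with C4 the higher.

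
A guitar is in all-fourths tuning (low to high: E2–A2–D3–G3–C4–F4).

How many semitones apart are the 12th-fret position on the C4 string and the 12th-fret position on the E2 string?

C4 at fret 12 → C5 (MIDI 72); E2 at fret 12 → E3 (MIDI 52).
72 − 52 = 20, so the two pitches are 20 semitones apart, with C5 the higher.

20 semitones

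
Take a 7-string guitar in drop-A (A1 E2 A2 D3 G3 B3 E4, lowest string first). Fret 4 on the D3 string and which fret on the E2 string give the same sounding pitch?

D3 at fret 4 is D3 + 4 semitones = F♯3.
The open E2 string is 10 semitones below the open D3, so the same pitch on the E2 string lies at fret 4 + 10 = 14.

14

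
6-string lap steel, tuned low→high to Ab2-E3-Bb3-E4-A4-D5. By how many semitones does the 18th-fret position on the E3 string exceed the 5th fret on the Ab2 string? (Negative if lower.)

21 semitones

E3 at fret 18 → Bb4 (MIDI 70); Ab2 at fret 5 → Db3 (MIDI 49).
70 − 49 = 21, so the two pitches are 21 semitones apart.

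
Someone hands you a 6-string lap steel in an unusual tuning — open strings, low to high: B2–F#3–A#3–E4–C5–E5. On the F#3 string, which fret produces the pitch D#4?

9

D#4 is 9 semitones above the open F#3 (F#–G–G#–A–A#–B–C–C#–D–D#), so it sits at fret 9.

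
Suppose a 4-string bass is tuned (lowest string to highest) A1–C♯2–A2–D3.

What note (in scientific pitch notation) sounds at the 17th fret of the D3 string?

G4

Each fret is one semitone, so D3 + 17 = G4.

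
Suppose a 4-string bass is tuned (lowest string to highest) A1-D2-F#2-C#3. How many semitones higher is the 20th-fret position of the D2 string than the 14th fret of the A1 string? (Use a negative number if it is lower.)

D2 at fret 20 → A#3 (MIDI 58); A1 at fret 14 → B2 (MIDI 47).
58 − 47 = 11, so the two pitches are 11 semitones apart.

11 semitones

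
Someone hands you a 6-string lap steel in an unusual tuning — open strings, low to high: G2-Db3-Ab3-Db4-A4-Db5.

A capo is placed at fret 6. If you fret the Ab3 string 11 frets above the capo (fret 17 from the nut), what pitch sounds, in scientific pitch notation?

The capo raises the open Ab3 by 6 semitones to D4; fretting 11 more gives Ab3 + 6 + 11 = Ab3 + 17 semitones = Db5.

Db5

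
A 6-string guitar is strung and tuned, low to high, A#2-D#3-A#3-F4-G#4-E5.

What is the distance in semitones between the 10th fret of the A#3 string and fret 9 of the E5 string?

17 semitones

A#3 at fret 10 → G#4 (MIDI 68); E5 at fret 9 → C#6 (MIDI 85).
68 − 85 = -17, so the two pitches are 17 semitones apart, with C#6 the higher.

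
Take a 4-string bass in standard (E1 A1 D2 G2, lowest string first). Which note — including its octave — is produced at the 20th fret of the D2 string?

The open D2 string plus 20 semitones: D–D#–E–F–…–G#–A–A#.
The walk passes from B into C once, so the octave number goes from 2 to 3.
(Equivalently spelled B♭3.)

A♯3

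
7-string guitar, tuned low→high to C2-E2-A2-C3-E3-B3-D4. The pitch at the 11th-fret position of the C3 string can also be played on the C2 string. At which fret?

23

C3 at fret 11 is C3 + 11 semitones = B3.
The open C2 string is 12 semitones below the open C3, so the same pitch on the C2 string lies at fret 11 + 12 = 23.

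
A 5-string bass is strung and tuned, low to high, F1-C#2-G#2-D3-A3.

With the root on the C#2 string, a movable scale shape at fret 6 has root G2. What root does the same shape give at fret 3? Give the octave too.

E2

Moving from fret 6 to fret 3 shifts the root by -3 semitones.
G2 down 3 semitones is E2.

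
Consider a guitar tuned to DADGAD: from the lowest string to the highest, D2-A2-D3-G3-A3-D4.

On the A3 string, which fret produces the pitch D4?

D4 is 5 semitones above the open A3 (A–A#–B–C–C#–D), so it sits at fret 5.

5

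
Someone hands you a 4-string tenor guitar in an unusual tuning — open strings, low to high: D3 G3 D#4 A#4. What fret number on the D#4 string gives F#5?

15

F#5 is 15 semitones above the open D#4 (D#–E–F–F#–…–E–F–F#), so it sits at fret 15.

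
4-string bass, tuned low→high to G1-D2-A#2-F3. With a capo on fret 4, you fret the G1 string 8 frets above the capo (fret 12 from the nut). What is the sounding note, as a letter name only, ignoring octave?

G

The capo raises the open G1 by 4 semitones to B1; fretting 8 more gives G1 + 4 + 8 = G1 + 12 semitones, landing on G.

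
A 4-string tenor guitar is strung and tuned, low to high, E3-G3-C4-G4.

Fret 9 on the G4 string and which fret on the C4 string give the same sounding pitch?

G4 at fret 9 is G4 + 9 semitones = E5.
The open C4 string is 7 semitones below the open G4, so the same pitch on the C4 string lies at fret 9 + 7 = 16.

16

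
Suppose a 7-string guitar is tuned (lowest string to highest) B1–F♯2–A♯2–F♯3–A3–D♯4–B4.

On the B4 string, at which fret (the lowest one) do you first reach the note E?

5

From B4, count semitones up the chromatic scale until reaching E: B–C–C#–D–D#–E — 5 steps.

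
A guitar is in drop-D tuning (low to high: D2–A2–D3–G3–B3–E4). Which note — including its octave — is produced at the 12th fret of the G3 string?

G4

The open G3 string plus 12 semitones: G–G#–A–A#–…–F–F#–G.
The walk passes from B into C once, so the octave number goes from 3 to 4.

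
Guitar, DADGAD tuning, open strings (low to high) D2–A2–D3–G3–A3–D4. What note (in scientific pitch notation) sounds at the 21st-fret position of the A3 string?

F♯5

Each fret is one semitone, so A3 + 21 = F♯5.
(Equivalently spelled G♭5.)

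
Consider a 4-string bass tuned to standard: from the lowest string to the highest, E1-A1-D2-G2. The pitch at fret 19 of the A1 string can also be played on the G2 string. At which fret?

Fret 19 on A1 is MIDI 33 + 19 = 52 (E3). On the G2 string (open MIDI 43), that pitch is 52 − 43 = fret 9.

9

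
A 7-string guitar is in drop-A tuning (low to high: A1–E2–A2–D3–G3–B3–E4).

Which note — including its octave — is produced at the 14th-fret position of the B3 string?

Each fret is one semitone, so B3 + 14 = C#5.
(Equivalently spelled Db5.)

C#5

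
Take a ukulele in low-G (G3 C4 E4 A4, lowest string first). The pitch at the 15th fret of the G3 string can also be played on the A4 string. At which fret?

G3 at fret 15 is G3 + 15 semitones = A#4.
The open A4 string is 14 semitones above the open G3, so the same pitch on the A4 string lies at fret 15 − 14 = 1.

1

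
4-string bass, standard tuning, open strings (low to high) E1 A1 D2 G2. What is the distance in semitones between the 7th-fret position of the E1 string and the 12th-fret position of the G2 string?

20 semitones

E1 at fret 7 → B1 (MIDI 35); G2 at fret 12 → G3 (MIDI 55).
35 − 55 = -20, so the two pitches are 20 semitones apart, with G3 the higher.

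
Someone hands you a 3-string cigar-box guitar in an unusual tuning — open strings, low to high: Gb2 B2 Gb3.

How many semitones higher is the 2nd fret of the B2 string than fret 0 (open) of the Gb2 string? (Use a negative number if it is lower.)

7 semitones

B2 at fret 2 → Db3 (MIDI 49); Gb2 at fret 0 → Gb2 (MIDI 42).
49 − 42 = 7, so the two pitches are 7 semitones apart.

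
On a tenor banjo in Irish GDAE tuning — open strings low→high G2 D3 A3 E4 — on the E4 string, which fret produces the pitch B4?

7

B4 is 7 semitones above the open E4 (E–F–F#–G–G#–A–A#–B), so it sits at fret 7.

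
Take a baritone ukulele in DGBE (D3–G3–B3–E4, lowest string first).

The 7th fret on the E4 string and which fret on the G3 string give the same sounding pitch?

E4 at fret 7 is E4 + 7 semitones = B4.
The open G3 string is 9 semitones below the open E4, so the same pitch on the G3 string lies at fret 7 + 9 = 16.

16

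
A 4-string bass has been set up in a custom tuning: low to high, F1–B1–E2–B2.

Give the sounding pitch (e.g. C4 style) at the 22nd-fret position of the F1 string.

D#3

The open F1 string plus 22 semitones: F–F#–G–G#–…–C#–D–D#.
The walk passes from B into C 2 times, so the octave number goes from 1 to 3.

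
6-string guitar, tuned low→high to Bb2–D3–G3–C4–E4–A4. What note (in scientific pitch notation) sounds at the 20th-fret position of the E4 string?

C6

E4 is MIDI 64. Adding 20 gives 84, which is C6.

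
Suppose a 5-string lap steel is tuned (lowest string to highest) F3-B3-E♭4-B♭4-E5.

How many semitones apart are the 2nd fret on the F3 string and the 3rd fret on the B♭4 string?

F3 at fret 2 → G3 (MIDI 55); B♭4 at fret 3 → D♭5 (MIDI 73).
55 − 73 = -18, so the two pitches are 18 semitones apart, with D♭5 the higher.

18 semitones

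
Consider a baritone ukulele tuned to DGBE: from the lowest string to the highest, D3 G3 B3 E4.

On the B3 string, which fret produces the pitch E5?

17

E5 is 17 semitones above the open B3 (B–C–C#–D–…–D–D#–E), so it sits at fret 17.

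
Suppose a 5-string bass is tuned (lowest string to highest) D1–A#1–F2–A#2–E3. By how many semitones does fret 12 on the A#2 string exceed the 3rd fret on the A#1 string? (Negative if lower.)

21 semitones

A#2 at fret 12 → A#3 (MIDI 58); A#1 at fret 3 → C#2 (MIDI 37).
58 − 37 = 21, so the two pitches are 21 semitones apart.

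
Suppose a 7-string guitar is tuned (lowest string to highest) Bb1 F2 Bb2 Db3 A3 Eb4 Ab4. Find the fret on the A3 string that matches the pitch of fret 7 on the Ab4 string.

Fret 7 on Ab4 is MIDI 68 + 7 = 75 (Eb5). On the A3 string (open MIDI 57), that pitch is 75 − 57 = fret 18.

18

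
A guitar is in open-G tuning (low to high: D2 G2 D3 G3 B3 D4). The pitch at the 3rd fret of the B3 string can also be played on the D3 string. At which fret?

B3 at fret 3 is B3 + 3 semitones = D4.
The open D3 string is 9 semitones below the open B3, so the same pitch on the D3 string lies at fret 3 + 9 = 12.

12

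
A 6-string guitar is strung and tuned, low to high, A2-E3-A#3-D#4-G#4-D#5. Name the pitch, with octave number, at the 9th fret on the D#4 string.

C5

Each fret is one semitone, so D#4 + 9 = C5.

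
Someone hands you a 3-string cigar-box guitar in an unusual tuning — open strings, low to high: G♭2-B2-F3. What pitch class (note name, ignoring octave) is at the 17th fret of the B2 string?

E

Each fret is one semitone, so B2 + 17 = E.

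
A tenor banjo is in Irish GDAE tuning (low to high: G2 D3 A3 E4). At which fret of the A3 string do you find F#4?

F#4 is 9 semitones above the open A3 (A–A#–B–C–C#–D–D#–E–F–F#), so it sits at fret 9.

9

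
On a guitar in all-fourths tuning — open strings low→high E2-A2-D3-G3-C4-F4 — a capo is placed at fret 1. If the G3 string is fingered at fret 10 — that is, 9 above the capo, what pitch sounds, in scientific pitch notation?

The capo raises the open G3 by 1 semitone to G#3; fretting 9 more gives G3 + 1 + 9 = G3 + 10 semitones = F4.

F4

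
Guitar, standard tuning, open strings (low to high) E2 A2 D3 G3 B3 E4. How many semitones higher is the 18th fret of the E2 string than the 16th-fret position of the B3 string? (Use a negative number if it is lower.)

-17 semitones

E2 at fret 18 → A#3 (MIDI 58); B3 at fret 16 → D#5 (MIDI 75).
58 − 75 = -17, so the two pitches are 17 semitones apart.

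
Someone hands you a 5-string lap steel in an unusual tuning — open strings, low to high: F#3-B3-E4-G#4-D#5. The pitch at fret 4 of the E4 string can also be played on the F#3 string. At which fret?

14

E4 at fret 4 is E4 + 4 semitones = G#4.
The open F#3 string is 10 semitones below the open E4, so the same pitch on the F#3 string lies at fret 4 + 10 = 14.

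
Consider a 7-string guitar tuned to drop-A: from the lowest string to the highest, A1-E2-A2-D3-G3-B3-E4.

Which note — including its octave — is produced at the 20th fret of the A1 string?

F3

A1 is MIDI 33. Adding 20 gives 53, which is F3.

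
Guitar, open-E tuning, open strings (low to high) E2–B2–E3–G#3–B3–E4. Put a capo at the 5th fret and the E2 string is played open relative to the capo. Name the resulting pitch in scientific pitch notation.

A2

The capo raises the open E2 by 5 semitones to A2; fretting 0 more gives E2 + 5 + 0 = E2 + 5 semitones = A2.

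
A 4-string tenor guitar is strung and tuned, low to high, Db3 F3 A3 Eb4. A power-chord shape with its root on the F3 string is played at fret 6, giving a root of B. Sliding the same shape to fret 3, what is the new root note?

Moving from fret 6 to fret 3 shifts the root by -3 semitones.
B down 3 semitones is Ab.

Ab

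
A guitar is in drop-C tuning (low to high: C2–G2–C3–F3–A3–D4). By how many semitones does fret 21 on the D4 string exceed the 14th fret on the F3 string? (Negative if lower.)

D4 at fret 21 → B5 (MIDI 83); F3 at fret 14 → G4 (MIDI 67).
83 − 67 = 16, so the two pitches are 16 semitones apart.

16 semitones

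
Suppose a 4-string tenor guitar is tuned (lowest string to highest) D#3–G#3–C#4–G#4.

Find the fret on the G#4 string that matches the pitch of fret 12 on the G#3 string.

G#3 at fret 12 is G#3 + 12 semitones = G#4.
The open G#4 string is 12 semitones above the open G#3, so the same pitch on the G#4 string lies at fret 12 − 12 = 0.

0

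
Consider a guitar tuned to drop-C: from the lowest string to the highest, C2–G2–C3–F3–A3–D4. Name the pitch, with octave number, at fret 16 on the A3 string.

C#5

A3 is MIDI 57. Adding 16 gives 73, which is C#5.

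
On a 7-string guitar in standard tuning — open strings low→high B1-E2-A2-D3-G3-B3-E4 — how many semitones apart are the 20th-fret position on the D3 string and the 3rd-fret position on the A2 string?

22 semitones

D3 at fret 20 → A#4 (MIDI 70); A2 at fret 3 → C3 (MIDI 48).
70 − 48 = 22, so the two pitches are 22 semitones apart, with A#4 the higher.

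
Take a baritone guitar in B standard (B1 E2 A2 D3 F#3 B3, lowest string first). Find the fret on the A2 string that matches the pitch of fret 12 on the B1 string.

2

Fret 12 on B1 is MIDI 35 + 12 = 47 (B2). On the A2 string (open MIDI 45), that pitch is 47 − 45 = fret 2.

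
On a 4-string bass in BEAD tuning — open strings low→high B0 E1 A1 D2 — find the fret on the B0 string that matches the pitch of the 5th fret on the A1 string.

15

A1 at fret 5 is A1 + 5 semitones = D2.
The open B0 string is 10 semitones below the open A1, so the same pitch on the B0 string lies at fret 5 + 10 = 15.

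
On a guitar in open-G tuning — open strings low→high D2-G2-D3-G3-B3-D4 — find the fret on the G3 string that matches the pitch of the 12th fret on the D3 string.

7

D3 at fret 12 is D3 + 12 semitones = D4.
The open G3 string is 5 semitones above the open D3, so the same pitch on the G3 string lies at fret 12 − 5 = 7.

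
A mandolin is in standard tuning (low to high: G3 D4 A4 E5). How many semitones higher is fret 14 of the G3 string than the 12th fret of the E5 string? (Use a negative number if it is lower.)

G3 at fret 14 → A4 (MIDI 69); E5 at fret 12 → E6 (MIDI 88).
69 − 88 = -19, so the two pitches are 19 semitones apart.

-19 semitones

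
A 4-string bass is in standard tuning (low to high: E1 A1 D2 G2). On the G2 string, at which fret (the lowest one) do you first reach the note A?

From G2, count semitones up the chromatic scale until reaching A: G–G#–A — 2 steps.

2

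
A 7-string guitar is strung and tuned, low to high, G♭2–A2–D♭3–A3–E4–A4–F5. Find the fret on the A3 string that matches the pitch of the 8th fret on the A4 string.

Fret 8 on A4 is MIDI 69 + 8 = 77 (F5). On the A3 string (open MIDI 57), that pitch is 77 − 57 = fret 20.

20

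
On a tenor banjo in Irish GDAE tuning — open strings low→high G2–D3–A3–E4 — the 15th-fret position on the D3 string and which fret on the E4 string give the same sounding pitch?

1

D3 at fret 15 is D3 + 15 semitones = F4.
The open E4 string is 14 semitones above the open D3, so the same pitch on the E4 string lies at fret 15 − 14 = 1.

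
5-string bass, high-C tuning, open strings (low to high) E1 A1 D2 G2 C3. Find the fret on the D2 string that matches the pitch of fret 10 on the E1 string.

0

E1 at fret 10 is E1 + 10 semitones = D2.
The open D2 string is 10 semitones above the open E1, so the same pitch on the D2 string lies at fret 10 − 10 = 0.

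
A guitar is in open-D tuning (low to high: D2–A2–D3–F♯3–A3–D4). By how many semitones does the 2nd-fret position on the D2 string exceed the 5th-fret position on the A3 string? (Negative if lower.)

D2 at fret 2 → E2 (MIDI 40); A3 at fret 5 → D4 (MIDI 62).
40 − 62 = -22, so the two pitches are 22 semitones apart.

-22 semitones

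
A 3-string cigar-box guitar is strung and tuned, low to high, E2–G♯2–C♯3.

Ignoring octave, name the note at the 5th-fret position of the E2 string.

A

The open E2 string plus 5 semitones: E–F–F#–G–G#–A.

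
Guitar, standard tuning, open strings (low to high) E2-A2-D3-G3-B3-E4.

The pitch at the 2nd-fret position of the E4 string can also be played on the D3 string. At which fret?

16

E4 at fret 2 is E4 + 2 semitones = F♯4.
The open D3 string is 14 semitones below the open E4, so the same pitch on the D3 string lies at fret 2 + 14 = 16.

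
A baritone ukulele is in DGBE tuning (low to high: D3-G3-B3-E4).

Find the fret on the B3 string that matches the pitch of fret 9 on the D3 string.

0

D3 at fret 9 is D3 + 9 semitones = B3.
The open B3 string is 9 semitones above the open D3, so the same pitch on the B3 string lies at fret 9 − 9 = 0.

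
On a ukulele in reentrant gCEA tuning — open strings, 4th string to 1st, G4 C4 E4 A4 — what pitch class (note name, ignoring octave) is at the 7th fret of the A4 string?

E

The open A4 string plus 7 semitones: A–A#–B–C–C#–D–D#–E.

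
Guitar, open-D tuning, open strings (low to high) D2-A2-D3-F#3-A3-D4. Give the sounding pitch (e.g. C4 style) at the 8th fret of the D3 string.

The open D3 string plus 8 semitones: D–D#–E–F–F#–G–G#–A–A#.
No B→C boundary is crossed, so the octave stays at 3.
(Equivalently spelled Bb3.)

A#3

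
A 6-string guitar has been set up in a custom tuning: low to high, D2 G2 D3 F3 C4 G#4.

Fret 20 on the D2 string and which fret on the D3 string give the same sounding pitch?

Fret 20 on D2 is MIDI 38 + 20 = 58 (A#3). On the D3 string (open MIDI 50), that pitch is 58 − 50 = fret 8.

8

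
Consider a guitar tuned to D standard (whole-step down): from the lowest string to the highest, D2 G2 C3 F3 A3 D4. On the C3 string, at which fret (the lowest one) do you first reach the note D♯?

3

From C3, count semitones up the chromatic scale until reaching D♯: C–C#–D–D# — 3 steps.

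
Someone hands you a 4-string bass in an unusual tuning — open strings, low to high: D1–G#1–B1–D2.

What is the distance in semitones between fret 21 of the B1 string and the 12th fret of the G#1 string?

12 semitones

B1 at fret 21 → G#3 (MIDI 56); G#1 at fret 12 → G#2 (MIDI 44).
56 − 44 = 12, so the two pitches are 12 semitones apart, with G#3 the higher.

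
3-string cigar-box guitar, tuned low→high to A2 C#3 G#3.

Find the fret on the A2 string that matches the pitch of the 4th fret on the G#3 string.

G#3 at fret 4 is G#3 + 4 semitones = C4.
The open A2 string is 11 semitones below the open G#3, so the same pitch on the A2 string lies at fret 4 + 11 = 15.

15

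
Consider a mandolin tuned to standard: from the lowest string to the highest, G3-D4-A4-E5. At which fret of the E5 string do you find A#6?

18

A#6 is 18 semitones above the open E5 (E–F–F#–G–…–G#–A–A#), so it sits at fret 18.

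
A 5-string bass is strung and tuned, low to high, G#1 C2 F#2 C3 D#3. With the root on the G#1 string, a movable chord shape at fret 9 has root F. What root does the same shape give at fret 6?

D

Moving from fret 9 to fret 6 shifts the root by -3 semitones.
F down 3 semitones is D.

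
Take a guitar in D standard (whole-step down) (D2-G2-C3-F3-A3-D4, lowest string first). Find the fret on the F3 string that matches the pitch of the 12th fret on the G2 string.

Fret 12 on G2 is MIDI 43 + 12 = 55 (G3). On the F3 string (open MIDI 53), that pitch is 55 − 53 = fret 2.

2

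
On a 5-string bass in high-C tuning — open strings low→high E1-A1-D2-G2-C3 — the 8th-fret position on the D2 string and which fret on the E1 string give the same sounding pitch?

D2 at fret 8 is D2 + 8 semitones = A#2.
The open E1 string is 10 semitones below the open D2, so the same pitch on the E1 string lies at fret 8 + 10 = 18.

18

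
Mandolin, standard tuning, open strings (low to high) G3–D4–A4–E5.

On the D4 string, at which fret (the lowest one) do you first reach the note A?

7

From D4, count semitones up the chromatic scale until reaching A: D–D#–E–F–F#–G–G#–A — 7 steps.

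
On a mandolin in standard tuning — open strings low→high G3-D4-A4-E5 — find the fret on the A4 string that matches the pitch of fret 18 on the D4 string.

11

D4 at fret 18 is D4 + 18 semitones = G♯5.
The open A4 string is 7 semitones above the open D4, so the same pitch on the A4 string lies at fret 18 − 7 = 11.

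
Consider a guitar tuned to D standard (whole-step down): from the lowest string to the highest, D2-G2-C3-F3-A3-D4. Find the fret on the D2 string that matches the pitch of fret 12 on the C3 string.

C3 at fret 12 is C3 + 12 semitones = C4.
The open D2 string is 10 semitones below the open C3, so the same pitch on the D2 string lies at fret 12 + 10 = 22.

22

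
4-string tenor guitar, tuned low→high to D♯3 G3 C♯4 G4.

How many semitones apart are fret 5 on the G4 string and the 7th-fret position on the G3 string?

10 semitones

G4 at fret 5 → C5 (MIDI 72); G3 at fret 7 → D4 (MIDI 62).
72 − 62 = 10, so the two pitches are 10 semitones apart, with C5 the higher.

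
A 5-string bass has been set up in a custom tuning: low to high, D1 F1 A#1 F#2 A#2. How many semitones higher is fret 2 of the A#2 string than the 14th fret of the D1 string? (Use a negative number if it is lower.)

8 semitones

A#2 at fret 2 → C3 (MIDI 48); D1 at fret 14 → E2 (MIDI 40).
48 − 40 = 8, so the two pitches are 8 semitones apart.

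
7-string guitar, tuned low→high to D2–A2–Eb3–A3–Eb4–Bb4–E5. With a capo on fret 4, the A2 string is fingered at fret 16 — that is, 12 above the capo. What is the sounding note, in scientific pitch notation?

The capo raises the open A2 by 4 semitones to Db3; fretting 12 more gives A2 + 4 + 12 = A2 + 16 semitones = Db4.
(Also written C#.)

Db4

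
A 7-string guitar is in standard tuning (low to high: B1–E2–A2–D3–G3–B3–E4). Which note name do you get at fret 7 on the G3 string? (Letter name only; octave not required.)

Each fret is one semitone, so G3 + 7 = D.

D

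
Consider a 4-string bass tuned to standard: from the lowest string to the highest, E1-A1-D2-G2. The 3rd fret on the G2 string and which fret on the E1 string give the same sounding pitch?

G2 at fret 3 is G2 + 3 semitones = A#2.
The open E1 string is 15 semitones below the open G2, so the same pitch on the E1 string lies at fret 3 + 15 = 18.

18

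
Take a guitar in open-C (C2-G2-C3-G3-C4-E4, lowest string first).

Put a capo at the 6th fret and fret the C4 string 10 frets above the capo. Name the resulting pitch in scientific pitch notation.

E5

The capo raises the open C4 by 6 semitones to F#4; fretting 10 more gives C4 + 6 + 10 = C4 + 16 semitones = E5.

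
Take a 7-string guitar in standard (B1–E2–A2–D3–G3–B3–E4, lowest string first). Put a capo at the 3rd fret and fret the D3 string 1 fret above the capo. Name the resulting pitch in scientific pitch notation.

F#3

The capo raises the open D3 by 3 semitones to F3; fretting 1 more gives D3 + 3 + 1 = D3 + 4 semitones = F#3.
(Also written Gb.)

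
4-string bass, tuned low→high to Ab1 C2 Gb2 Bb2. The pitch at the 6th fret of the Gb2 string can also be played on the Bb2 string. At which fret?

2

Fret 6 on Gb2 is MIDI 42 + 6 = 48 (C3). On the Bb2 string (open MIDI 46), that pitch is 48 − 46 = fret 2.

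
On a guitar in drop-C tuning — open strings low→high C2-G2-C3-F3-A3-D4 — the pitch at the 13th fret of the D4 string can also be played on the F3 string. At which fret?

22

D4 at fret 13 is D4 + 13 semitones = D#5.
The open F3 string is 9 semitones below the open D4, so the same pitch on the F3 string lies at fret 13 + 9 = 22.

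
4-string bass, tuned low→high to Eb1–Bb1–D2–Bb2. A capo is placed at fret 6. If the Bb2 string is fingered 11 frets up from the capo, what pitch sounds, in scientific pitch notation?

Eb4

The capo raises the open Bb2 by 6 semitones to E3; fretting 11 more gives Bb2 + 6 + 11 = Bb2 + 17 semitones = Eb4.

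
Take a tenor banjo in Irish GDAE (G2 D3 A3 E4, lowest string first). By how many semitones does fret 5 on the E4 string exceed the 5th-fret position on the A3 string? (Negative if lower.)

E4 at fret 5 → A4 (MIDI 69); A3 at fret 5 → D4 (MIDI 62).
69 − 62 = 7, so the two pitches are 7 semitones apart.

7 semitones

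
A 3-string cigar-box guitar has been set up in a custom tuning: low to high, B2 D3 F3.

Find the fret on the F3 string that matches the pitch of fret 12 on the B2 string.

Fret 12 on B2 is MIDI 47 + 12 = 59 (B3). On the F3 string (open MIDI 53), that pitch is 59 − 53 = fret 6.

6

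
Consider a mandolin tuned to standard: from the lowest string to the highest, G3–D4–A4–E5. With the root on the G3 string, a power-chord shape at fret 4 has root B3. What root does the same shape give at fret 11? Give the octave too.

F#4

Moving from fret 4 to fret 11 shifts the root by 7 semitones.
B3 up 7 semitones is F#4.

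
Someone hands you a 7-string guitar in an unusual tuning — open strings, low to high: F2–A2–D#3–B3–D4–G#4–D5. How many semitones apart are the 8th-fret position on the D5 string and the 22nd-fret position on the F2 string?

D5 at fret 8 → A#5 (MIDI 82); F2 at fret 22 → D#4 (MIDI 63).
82 − 63 = 19, so the two pitches are 19 semitones apart, with A#5 the higher.

19 semitones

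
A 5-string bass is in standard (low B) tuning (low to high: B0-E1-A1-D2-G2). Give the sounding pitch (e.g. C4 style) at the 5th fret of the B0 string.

E1

Each fret is one semitone, so B0 + 5 = E1.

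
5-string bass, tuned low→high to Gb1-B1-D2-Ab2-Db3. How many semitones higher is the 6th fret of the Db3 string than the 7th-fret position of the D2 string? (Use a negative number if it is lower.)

10 semitones

Db3 at fret 6 → G3 (MIDI 55); D2 at fret 7 → A2 (MIDI 45).
55 − 45 = 10, so the two pitches are 10 semitones apart.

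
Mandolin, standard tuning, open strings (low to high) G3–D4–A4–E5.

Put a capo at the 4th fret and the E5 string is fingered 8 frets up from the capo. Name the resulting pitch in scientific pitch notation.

The capo raises the open E5 by 4 semitones to G#5; fretting 8 more gives E5 + 4 + 8 = E5 + 12 semitones = E6.

E6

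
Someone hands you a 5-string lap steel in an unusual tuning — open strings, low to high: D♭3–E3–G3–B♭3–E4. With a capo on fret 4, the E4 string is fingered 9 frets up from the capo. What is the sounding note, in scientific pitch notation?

F5

The capo raises the open E4 by 4 semitones to A♭4; fretting 9 more gives E4 + 4 + 9 = E4 + 13 semitones = F5.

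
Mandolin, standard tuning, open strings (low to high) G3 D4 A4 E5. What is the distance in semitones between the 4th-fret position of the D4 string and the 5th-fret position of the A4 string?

D4 at fret 4 → F#4 (MIDI 66); A4 at fret 5 → D5 (MIDI 74).
66 − 74 = -8, so the two pitches are 8 semitones apart, with D5 the higher.

8 semitones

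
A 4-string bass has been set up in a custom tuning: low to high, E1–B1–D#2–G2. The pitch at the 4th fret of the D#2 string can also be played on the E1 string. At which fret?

D#2 at fret 4 is D#2 + 4 semitones = G2.
The open E1 string is 11 semitones below the open D#2, so the same pitch on the E1 string lies at fret 4 + 11 = 15.

15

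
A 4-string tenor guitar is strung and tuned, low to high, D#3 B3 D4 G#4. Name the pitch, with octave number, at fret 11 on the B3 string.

Each fret is one semitone, so B3 + 11 = A#4.

A#4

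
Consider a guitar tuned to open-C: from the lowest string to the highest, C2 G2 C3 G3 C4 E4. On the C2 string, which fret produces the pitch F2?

F2 is 5 semitones above the open C2 (C–C#–D–D#–E–F), so it sits at fret 5.

5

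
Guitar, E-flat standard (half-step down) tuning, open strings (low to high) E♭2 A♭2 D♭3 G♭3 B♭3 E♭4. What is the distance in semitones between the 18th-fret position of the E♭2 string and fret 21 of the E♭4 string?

E♭2 at fret 18 → A3 (MIDI 57); E♭4 at fret 21 → C6 (MIDI 84).
57 − 84 = -27, so the two pitches are 27 semitones apart, with C6 the higher.

27 semitones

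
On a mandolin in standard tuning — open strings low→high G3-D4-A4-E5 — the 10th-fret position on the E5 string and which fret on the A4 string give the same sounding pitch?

E5 at fret 10 is E5 + 10 semitones = D6.
The open A4 string is 7 semitones below the open E5, so the same pitch on the A4 string lies at fret 10 + 7 = 17.

17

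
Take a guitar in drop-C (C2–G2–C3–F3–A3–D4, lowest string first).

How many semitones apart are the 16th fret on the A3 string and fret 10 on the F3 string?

10 semitones

A3 at fret 16 → C#5 (MIDI 73); F3 at fret 10 → D#4 (MIDI 63).
73 − 63 = 10, so the two pitches are 10 semitones apart, with C#5 the higher.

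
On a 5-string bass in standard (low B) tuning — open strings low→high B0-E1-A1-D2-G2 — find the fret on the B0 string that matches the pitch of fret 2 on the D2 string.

D2 at fret 2 is D2 + 2 semitones = E2.
The open B0 string is 15 semitones below the open D2, so the same pitch on the B0 string lies at fret 2 + 15 = 17.

17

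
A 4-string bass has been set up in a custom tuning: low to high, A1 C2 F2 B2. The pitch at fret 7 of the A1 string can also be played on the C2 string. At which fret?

4

A1 at fret 7 is A1 + 7 semitones = E2.
The open C2 string is 3 semitones above the open A1, so the same pitch on the C2 string lies at fret 7 − 3 = 4.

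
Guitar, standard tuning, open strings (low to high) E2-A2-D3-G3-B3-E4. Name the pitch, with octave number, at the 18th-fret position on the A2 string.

D#4

A2 is MIDI 45. Adding 18 gives 63, which is D#4.
(Equivalently spelled Eb4.)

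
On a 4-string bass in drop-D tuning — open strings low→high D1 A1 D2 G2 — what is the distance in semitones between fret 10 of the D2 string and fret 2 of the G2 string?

3 semitones

D2 at fret 10 → C3 (MIDI 48); G2 at fret 2 → A2 (MIDI 45).
48 − 45 = 3, so the two pitches are 3 semitones apart, with C3 the higher.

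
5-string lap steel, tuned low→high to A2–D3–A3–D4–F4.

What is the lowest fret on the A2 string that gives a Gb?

9

From A2, count semitones up the chromatic scale until reaching Gb: A–Bb–B–C–Db–D–Eb–E–F–Gb — 9 steps.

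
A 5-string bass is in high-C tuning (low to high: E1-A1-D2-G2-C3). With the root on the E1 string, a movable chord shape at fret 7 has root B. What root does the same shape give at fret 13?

F

Moving from fret 7 to fret 13 shifts the root by 6 semitones.
B up 6 semitones is F.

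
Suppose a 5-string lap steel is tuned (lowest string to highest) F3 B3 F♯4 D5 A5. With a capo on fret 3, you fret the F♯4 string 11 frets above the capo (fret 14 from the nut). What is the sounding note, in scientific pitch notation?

G♯5

The capo raises the open F♯4 by 3 semitones to A4; fretting 11 more gives F♯4 + 3 + 11 = F♯4 + 14 semitones = G♯5.
(Also written A♭.)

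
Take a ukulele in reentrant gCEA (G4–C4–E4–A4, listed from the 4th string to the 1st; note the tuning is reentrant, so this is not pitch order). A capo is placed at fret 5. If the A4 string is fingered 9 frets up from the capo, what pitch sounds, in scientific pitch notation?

The capo raises the open A4 by 5 semitones to D5; fretting 9 more gives A4 + 5 + 9 = A4 + 14 semitones = B5.

B5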